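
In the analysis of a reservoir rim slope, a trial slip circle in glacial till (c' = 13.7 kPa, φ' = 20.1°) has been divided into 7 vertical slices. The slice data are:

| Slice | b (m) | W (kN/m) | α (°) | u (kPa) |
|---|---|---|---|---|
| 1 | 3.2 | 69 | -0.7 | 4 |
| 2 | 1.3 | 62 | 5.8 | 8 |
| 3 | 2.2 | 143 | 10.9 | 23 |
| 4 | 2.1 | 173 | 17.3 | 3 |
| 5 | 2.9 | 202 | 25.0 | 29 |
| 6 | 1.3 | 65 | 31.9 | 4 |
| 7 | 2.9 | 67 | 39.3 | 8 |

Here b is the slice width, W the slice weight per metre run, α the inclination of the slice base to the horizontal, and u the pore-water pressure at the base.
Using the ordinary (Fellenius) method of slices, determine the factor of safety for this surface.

FS = 1.74

Ordinary method of slices: FS = Σ[c'·Δl_i + (W_i cosα_i − u_i·Δl_i)·tanφ'] / Σ W_i sinα_i, with Δl_i = b_i / cosα_i.
Slice 1: Δl = 3.2/cos(-0.7°) = 3.200 m; N'_1 = 69·cos(-0.7°) − 4·3.200 = 56.2; c'Δl = 43.84; W sinα = -0.8
Slice 2: Δl = 1.3/cos5.8° = 1.307 m; N'_2 = 62·cos5.8° − 8·1.307 = 51.2; c'Δl = 17.90; W sinα = 6.3
Slice 3: Δl = 2.2/cos10.9° = 2.240 m; N'_3 = 143·cos10.9° − 23·2.240 = 88.9; c'Δl = 30.69; W sinα = 27.0
Slice 4: Δl = 2.1/cos17.3° = 2.200 m; N'_4 = 173·cos17.3° − 3·2.200 = 158.6; c'Δl = 30.13; W sinα = 51.4
Slice 5: Δl = 2.9/cos25.0° = 3.200 m; N'_5 = 202·cos25.0° − 29·3.200 = 90.3; c'Δl = 43.84; W sinα = 85.4
Slice 6: Δl = 1.3/cos31.9° = 1.531 m; N'_6 = 65·cos31.9° − 4·1.531 = 49.1; c'Δl = 20.98; W sinα = 34.3
Slice 7: Δl = 2.9/cos39.3° = 3.748 m; N'_7 = 67·cos39.3° − 8·3.748 = 21.9; c'Δl = 51.34; W sinα = 42.4
Σc'Δl = 238.7 kN/m; ΣN' = 516.1 kN/m; ΣW sinα = 246.1 kN/m
Resisting = 238.7 + 516.1·tan20.1° = 238.7 + 188.9 = 427.6 kN/m
FS = 427.6 / 246.1 = 1.738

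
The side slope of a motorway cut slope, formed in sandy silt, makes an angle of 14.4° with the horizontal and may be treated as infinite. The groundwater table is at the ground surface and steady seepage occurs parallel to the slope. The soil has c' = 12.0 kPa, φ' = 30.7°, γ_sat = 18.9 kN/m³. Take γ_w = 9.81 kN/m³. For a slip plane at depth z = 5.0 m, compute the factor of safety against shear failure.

With seepage parallel to the slope and the water table at the surface, the effective normal stress on the slip plane uses the buoyant unit weight γ' = γ_sat − γ_w while the driving shear stress uses γ_sat:
FS = [c' + γ' z cos²β tanφ'] / [γ_sat z sinβ cosβ]
γ' = 18.9 − 9.81 = 9.09 kN/m³
Numerator = 12.0 + 9.09·5.0·cos²14.4°·tan30.7° = 12.0 + 9.09·5.0·0.9382·0.5938 = 37.317 kPa
Denominator = 18.9·5.0·sin14.4°·cos14.4° = 18.9·5.0·0.2487·0.9686 = 22.763 kPa
FS = 37.317 / 22.763 = 1.639

FS = 1.64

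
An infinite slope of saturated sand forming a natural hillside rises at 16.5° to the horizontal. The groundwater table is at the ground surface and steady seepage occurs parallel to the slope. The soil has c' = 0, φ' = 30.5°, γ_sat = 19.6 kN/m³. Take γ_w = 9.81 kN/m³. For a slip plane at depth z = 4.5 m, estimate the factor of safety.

With seepage parallel to the slope and the water table at the surface, the effective normal stress on the slip plane uses the buoyant unit weight γ' = γ_sat − γ_w while the driving shear stress uses γ_sat:
FS = [c' + γ' z cos²β tanφ'] / [γ_sat z sinβ cosβ]
(For c' = 0 this reduces to FS = (γ'/γ_sat)·tanφ'/tanβ.)
γ' = 19.6 − 9.81 = 9.79 kN/m³
Numerator = 0.0 + 9.79·4.5·cos²16.5°·tan30.5° = 0.0 + 9.79·4.5·0.9193·0.5890 = 23.857 kPa
Denominator = 19.6·4.5·sin16.5°·cos16.5° = 19.6·4.5·0.2840·0.9588 = 24.019 kPa
FS = 23.857 / 24.019 = 0.993

FS = 0.99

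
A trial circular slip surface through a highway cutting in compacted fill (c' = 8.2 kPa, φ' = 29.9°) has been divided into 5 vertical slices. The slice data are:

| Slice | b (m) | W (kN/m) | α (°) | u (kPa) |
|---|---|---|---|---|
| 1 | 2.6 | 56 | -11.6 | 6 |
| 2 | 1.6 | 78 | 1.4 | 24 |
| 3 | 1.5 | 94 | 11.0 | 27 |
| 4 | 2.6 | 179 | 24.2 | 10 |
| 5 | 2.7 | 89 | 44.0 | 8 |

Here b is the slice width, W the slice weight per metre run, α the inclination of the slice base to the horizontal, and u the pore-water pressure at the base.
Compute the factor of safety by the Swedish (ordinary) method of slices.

Ordinary method of slices: FS = Σ[c'·Δl_i + (W_i cosα_i − u_i·Δl_i)·tanφ'] / Σ W_i sinα_i, with Δl_i = b_i / cosα_i.
Slice 1: Δl = 2.6/cos(-11.6°) = 2.654 m; N'_1 = 56·cos(-11.6°) − 6·2.654 = 38.9; c'Δl = 21.76; W sinα = -11.3
Slice 2: Δl = 1.6/cos1.4° = 1.600 m; N'_2 = 78·cos1.4° − 24·1.600 = 39.6; c'Δl = 13.12; W sinα = 1.9
Slice 3: Δl = 1.5/cos11.0° = 1.528 m; N'_3 = 94·cos11.0° − 27·1.528 = 51.0; c'Δl = 12.53; W sinα = 17.9
Slice 4: Δl = 2.6/cos24.2° = 2.851 m; N'_4 = 179·cos24.2° − 10·2.851 = 134.8; c'Δl = 23.37; W sinα = 73.4
Slice 5: Δl = 2.7/cos44.0° = 3.753 m; N'_5 = 89·cos44.0° − 8·3.753 = 34.0; c'Δl = 30.78; W sinα = 61.8
Σc'Δl = 101.6 kN/m; ΣN' = 298.3 kN/m; ΣW sinα = 143.8 kN/m
Resisting = 101.6 + 298.3·tan29.9° = 101.6 + 171.5 = 273.1 kN/m
FS = 273.1 / 143.8 = 1.899

FS = 1.90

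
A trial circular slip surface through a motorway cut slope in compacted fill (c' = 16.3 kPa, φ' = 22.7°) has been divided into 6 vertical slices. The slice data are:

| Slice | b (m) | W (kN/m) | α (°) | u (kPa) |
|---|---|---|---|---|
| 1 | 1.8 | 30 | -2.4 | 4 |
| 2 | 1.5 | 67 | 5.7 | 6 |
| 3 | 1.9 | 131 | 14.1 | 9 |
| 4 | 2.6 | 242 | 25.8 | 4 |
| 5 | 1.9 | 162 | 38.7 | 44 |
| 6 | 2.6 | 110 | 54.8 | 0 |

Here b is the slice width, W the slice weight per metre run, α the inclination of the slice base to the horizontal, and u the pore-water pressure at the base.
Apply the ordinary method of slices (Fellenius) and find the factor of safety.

Ordinary method of slices: FS = Σ[c'·Δl_i + (W_i cosα_i − u_i·Δl_i)·tanφ'] / Σ W_i sinα_i, with Δl_i = b_i / cosα_i.
Slice 1: Δl = 1.8/cos(-2.4°) = 1.802 m; N'_1 = 30·cos(-2.4°) − 4·1.802 = 22.8; c'Δl = 29.37; W sinα = -1.3
Slice 2: Δl = 1.5/cos5.7° = 1.507 m; N'_2 = 67·cos5.7° − 6·1.507 = 57.6; c'Δl = 24.57; W sinα = 6.7
Slice 3: Δl = 1.9/cos14.1° = 1.959 m; N'_3 = 131·cos14.1° − 9·1.959 = 109.4; c'Δl = 31.93; W sinα = 31.9
Slice 4: Δl = 2.6/cos25.8° = 2.888 m; N'_4 = 242·cos25.8° − 4·2.888 = 206.3; c'Δl = 47.07; W sinα = 105.3
Slice 5: Δl = 1.9/cos38.7° = 2.435 m; N'_5 = 162·cos38.7° − 44·2.435 = 19.3; c'Δl = 39.68; W sinα = 101.3
Slice 6: Δl = 2.6/cos54.8° = 4.511 m; N'_6 = 110·cos54.8° − 0·4.511 = 63.4; c'Δl = 73.52; W sinα = 89.9
Σc'Δl = 246.1 kN/m; ΣN' = 478.9 kN/m; ΣW sinα = 333.8 kN/m
Resisting = 246.1 + 478.9·tan22.7° = 246.1 + 200.3 = 446.5 kN/m
FS = 446.5 / 333.8 = 1.337

FS = 1.34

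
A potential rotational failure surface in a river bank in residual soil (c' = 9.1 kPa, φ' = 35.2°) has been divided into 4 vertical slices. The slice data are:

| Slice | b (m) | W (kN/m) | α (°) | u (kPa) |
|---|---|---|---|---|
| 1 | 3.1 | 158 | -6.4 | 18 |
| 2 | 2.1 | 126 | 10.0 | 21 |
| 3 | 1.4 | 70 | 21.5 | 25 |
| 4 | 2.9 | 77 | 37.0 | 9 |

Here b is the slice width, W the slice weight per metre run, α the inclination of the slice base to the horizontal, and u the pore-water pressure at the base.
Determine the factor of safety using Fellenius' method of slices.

Ordinary method of slices: FS = Σ[c'·Δl_i + (W_i cosα_i − u_i·Δl_i)·tanφ'] / Σ W_i sinα_i, with Δl_i = b_i / cosα_i.
Slice 1: Δl = 3.1/cos(-6.4°) = 3.119 m; N'_1 = 158·cos(-6.4°) − 18·3.119 = 100.9; c'Δl = 28.39; W sinα = -17.6
Slice 2: Δl = 2.1/cos10.0° = 2.132 m; N'_2 = 126·cos10.0° − 21·2.132 = 79.3; c'Δl = 19.40; W sinα = 21.9
Slice 3: Δl = 1.4/cos21.5° = 1.505 m; N'_3 = 70·cos21.5° − 25·1.505 = 27.5; c'Δl = 13.69; W sinα = 25.7
Slice 4: Δl = 2.9/cos37.0° = 3.631 m; N'_4 = 77·cos37.0° − 9·3.631 = 28.8; c'Δl = 33.04; W sinα = 46.3
Σc'Δl = 94.5 kN/m; ΣN' = 236.5 kN/m; ΣW sinα = 76.3 kN/m
Resisting = 94.5 + 236.5·tan35.2° = 94.5 + 166.8 = 261.4 kN/m
FS = 261.4 / 76.3 = 3.427

FS = 3.43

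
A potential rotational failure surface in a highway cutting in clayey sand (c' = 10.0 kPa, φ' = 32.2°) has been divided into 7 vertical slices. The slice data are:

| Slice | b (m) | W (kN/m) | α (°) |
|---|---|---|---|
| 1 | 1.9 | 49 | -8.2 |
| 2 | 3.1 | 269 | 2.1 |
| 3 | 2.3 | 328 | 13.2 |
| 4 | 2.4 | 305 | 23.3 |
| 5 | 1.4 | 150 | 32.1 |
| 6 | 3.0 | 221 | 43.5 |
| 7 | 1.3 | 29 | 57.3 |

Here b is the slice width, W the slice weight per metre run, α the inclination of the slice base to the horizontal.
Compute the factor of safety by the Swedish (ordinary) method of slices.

Ordinary method of slices: FS = Σ[c'·Δl_i + (W_i cosα_i)·tanφ'] / Σ W_i sinα_i, with Δl_i = b_i / cosα_i.
Slice 1: Δl = 1.9/cos(-8.2°) = 1.920 m; N'_1 = 49·cos(-8.2°) = 48.5; c'Δl = 19.20; W sinα = -7.0
Slice 2: Δl = 3.1/cos2.1° = 3.102 m; N'_2 = 269·cos2.1° = 268.8; c'Δl = 31.02; W sinα = 9.9
Slice 3: Δl = 2.3/cos13.2° = 2.362 m; N'_3 = 328·cos13.2° = 319.3; c'Δl = 23.62; W sinα = 74.9
Slice 4: Δl = 2.4/cos23.3° = 2.613 m; N'_4 = 305·cos23.3° = 280.1; c'Δl = 26.13; W sinα = 120.6
Slice 5: Δl = 1.4/cos32.1° = 1.653 m; N'_5 = 150·cos32.1° = 127.1; c'Δl = 16.53; W sinα = 79.7
Slice 6: Δl = 3.0/cos43.5° = 4.136 m; N'_6 = 221·cos43.5° = 160.3; c'Δl = 41.36; W sinα = 152.1
Slice 7: Δl = 1.3/cos57.3° = 2.406 m; N'_7 = 29·cos57.3° = 15.7; c'Δl = 24.06; W sinα = 24.4
Σc'Δl = 181.9 kN/m; ΣN' = 1219.8 kN/m; ΣW sinα = 454.6 kN/m
Resisting = 181.9 + 1219.8·tan32.2° = 181.9 + 768.2 = 950.1 kN/m
FS = 950.1 / 454.6 = 2.090

FS = 2.09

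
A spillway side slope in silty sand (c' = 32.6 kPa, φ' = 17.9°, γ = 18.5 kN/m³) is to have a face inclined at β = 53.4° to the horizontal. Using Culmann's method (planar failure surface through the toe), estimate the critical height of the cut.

Culmann's analysis gives the critical failure plane at α_cr = (β + φ')/2 = (53.4 + 17.9)/2 = 35.6°, and the critical height
H_c = (4c'/γ) · sinβ cosφ' / [1 − cos(β − φ')]
    = (4·32.6/18.5) · sin53.4°·cos17.9° / [1 − cos(35.5°)]
    = 7.049 · 0.8028·0.9516 / [1 − 0.8141]
    = 7.049 · 0.7640 / 0.1859
    = 28.97 m

H_c = 28.97 m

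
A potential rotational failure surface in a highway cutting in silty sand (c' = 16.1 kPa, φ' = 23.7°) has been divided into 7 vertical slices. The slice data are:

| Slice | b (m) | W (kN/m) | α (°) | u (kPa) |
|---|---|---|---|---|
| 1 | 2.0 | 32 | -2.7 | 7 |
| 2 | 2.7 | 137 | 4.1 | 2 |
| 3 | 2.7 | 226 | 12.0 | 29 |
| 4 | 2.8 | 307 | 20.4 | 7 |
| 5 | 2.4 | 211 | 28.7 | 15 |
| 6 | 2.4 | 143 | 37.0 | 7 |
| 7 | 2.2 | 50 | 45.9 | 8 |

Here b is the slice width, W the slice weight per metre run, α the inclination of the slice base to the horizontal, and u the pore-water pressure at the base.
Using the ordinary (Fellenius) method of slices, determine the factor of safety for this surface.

Ordinary method of slices: FS = Σ[c'·Δl_i + (W_i cosα_i − u_i·Δl_i)·tanφ'] / Σ W_i sinα_i, with Δl_i = b_i / cosα_i.
Slice 1: Δl = 2.0/cos(-2.7°) = 2.002 m; N'_1 = 32·cos(-2.7°) − 7·2.002 = 17.9; c'Δl = 32.24; W sinα = -1.5
Slice 2: Δl = 2.7/cos4.1° = 2.707 m; N'_2 = 137·cos4.1° − 2·2.707 = 131.2; c'Δl = 43.58; W sinα = 9.8
Slice 3: Δl = 2.7/cos12.0° = 2.760 m; N'_3 = 226·cos12.0° − 29·2.760 = 141.0; c'Δl = 44.44; W sinα = 47.0
Slice 4: Δl = 2.8/cos20.4° = 2.987 m; N'_4 = 307·cos20.4° − 7·2.987 = 266.8; c'Δl = 48.10; W sinα = 107.0
Slice 5: Δl = 2.4/cos28.7° = 2.736 m; N'_5 = 211·cos28.7° − 15·2.736 = 144.0; c'Δl = 44.05; W sinα = 101.3
Slice 6: Δl = 2.4/cos37.0° = 3.005 m; N'_6 = 143·cos37.0° − 7·3.005 = 93.2; c'Δl = 48.38; W sinα = 86.1
Slice 7: Δl = 2.2/cos45.9° = 3.161 m; N'_7 = 50·cos45.9° − 8·3.161 = 9.5; c'Δl = 50.90; W sinα = 35.9
Σc'Δl = 311.7 kN/m; ΣN' = 803.7 kN/m; ΣW sinα = 385.6 kN/m
Resisting = 311.7 + 803.7·tan23.7° = 311.7 + 352.8 = 664.5 kN/m
FS = 664.5 / 385.6 = 1.723

FS = 1.72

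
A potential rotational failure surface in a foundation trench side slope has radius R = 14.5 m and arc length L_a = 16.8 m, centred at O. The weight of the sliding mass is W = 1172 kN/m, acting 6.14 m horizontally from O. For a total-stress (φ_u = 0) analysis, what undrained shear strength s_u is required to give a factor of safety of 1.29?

s_u = 38.1 kPa

FS = s_u·L_a·R / (W·d), so s_u = FS·W·d / (L_a·R).
s_u = 1.29·1172·6.14 / (16.80·14.5) = 9282.9 / 243.60 = 38.11 kPa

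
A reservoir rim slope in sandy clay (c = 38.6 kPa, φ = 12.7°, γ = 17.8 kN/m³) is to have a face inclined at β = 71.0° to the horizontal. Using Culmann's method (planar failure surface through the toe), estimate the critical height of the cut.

Culmann's analysis gives the critical failure plane at α_cr = (β + φ)/2 = (71.0 + 12.7)/2 = 41.9°, and the critical height
H_c = (4c/γ) · sinβ cosφ / [1 − cos(β − φ)]
    = (4·38.6/17.8) · sin71.0°·cos12.7° / [1 − cos(58.3°)]
    = 8.674 · 0.9455·0.9755 / [1 − 0.5255]
    = 8.674 · 0.9224 / 0.4745
    = 16.86 m

H_c = 16.86 m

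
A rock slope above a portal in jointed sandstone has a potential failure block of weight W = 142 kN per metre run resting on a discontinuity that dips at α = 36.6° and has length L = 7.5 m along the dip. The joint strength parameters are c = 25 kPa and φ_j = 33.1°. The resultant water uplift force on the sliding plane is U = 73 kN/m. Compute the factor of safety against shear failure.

Resolving the block weight along and normal to the plane and applying the Mohr–Coulomb strength on the joint:
N' = W cosα − U = 142·cos36.6° − 73 = 41.0 kN/m
Driving force T = W sinα = 142·sin36.6° = 84.7 kN/m
Resisting force R = c·L + N'·tanφ_j = 25·7.5 + 41.0·tan33.1° = 187.5 + 26.7 = 214.2 kN/m
FS = R / T = 214.2 / 84.7 = 2.530

FS = 2.53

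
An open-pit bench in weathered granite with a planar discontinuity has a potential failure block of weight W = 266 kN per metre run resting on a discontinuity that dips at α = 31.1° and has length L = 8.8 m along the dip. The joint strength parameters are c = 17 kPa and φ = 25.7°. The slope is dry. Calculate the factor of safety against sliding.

FS = 1.89

Resolving the block weight along and normal to the plane and applying the Mohr–Coulomb strength on the joint:
N' = W cosα = 266·cos31.1° = 227.8 kN/m
Driving force T = W sinα = 266·sin31.1° = 137.4 kN/m
Resisting force R = c·L + N'·tanφ = 17·8.8 + 227.8·tan25.7° = 149.6 + 109.6 = 259.2 kN/m
FS = R / T = 259.2 / 137.4 = 1.887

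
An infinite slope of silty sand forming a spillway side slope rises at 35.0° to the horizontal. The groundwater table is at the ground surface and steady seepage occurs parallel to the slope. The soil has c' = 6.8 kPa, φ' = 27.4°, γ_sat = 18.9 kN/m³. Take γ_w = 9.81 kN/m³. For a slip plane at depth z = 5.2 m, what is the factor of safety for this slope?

With seepage parallel to the slope and the water table at the surface, the effective normal stress on the slip plane uses the buoyant unit weight γ' = γ_sat − γ_w while the driving shear stress uses γ_sat:
FS = [c' + γ' z cos²β tanφ'] / [γ_sat z sinβ cosβ]
γ' = 18.9 − 9.81 = 9.09 kN/m³
Numerator = 6.8 + 9.09·5.2·cos²35.0°·tan27.4° = 6.8 + 9.09·5.2·0.6710·0.5184 = 23.241 kPa
Denominator = 18.9·5.2·sin35.0°·cos35.0° = 18.9·5.2·0.5736·0.8192 = 46.176 kPa
FS = 23.241 / 46.176 = 0.503

FS = 0.50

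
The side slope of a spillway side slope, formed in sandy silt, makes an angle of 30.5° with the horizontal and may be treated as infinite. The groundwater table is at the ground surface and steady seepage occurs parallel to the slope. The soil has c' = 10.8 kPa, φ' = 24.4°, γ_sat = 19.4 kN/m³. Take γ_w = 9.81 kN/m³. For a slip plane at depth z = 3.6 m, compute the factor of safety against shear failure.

With seepage parallel to the slope and the water table at the surface, the effective normal stress on the slip plane uses the buoyant unit weight γ' = γ_sat − γ_w while the driving shear stress uses γ_sat:
FS = [c' + γ' z cos²β tanφ'] / [γ_sat z sinβ cosβ]
γ' = 19.4 − 9.81 = 9.59 kN/m³
Numerator = 10.8 + 9.59·3.6·cos²30.5°·tan24.4° = 10.8 + 9.59·3.6·0.7424·0.4536 = 22.427 kPa
Denominator = 19.4·3.6·sin30.5°·cos30.5° = 19.4·3.6·0.5075·0.8616 = 30.542 kPa
FS = 22.427 / 30.542 = 0.734

FS = 0.73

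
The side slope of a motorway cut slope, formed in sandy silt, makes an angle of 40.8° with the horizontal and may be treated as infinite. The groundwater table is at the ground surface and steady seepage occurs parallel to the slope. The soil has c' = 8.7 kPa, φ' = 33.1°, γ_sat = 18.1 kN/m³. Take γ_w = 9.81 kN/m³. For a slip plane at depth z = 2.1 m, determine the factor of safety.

FS = 0.81

With seepage parallel to the slope and the water table at the surface, the effective normal stress on the slip plane uses the buoyant unit weight γ' = γ_sat − γ_w while the driving shear stress uses γ_sat:
FS = [c' + γ' z cos²β tanφ'] / [γ_sat z sinβ cosβ]
γ' = 18.1 − 9.81 = 8.29 kN/m³
Numerator = 8.7 + 8.29·2.1·cos²40.8°·tan33.1° = 8.7 + 8.29·2.1·0.5730·0.6519 = 15.203 kPa
Denominator = 18.1·2.1·sin40.8°·cos40.8° = 18.1·2.1·0.6534·0.7570 = 18.801 kPa
FS = 15.203 / 18.801 = 0.809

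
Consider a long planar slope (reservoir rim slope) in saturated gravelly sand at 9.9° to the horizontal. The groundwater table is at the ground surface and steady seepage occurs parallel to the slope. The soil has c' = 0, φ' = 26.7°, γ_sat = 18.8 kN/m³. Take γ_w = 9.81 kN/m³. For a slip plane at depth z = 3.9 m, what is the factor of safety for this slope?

With seepage parallel to the slope and the water table at the surface, the effective normal stress on the slip plane uses the buoyant unit weight γ' = γ_sat − γ_w while the driving shear stress uses γ_sat:
FS = [c' + γ' z cos²β tanφ'] / [γ_sat z sinβ cosβ]
(For c' = 0 this reduces to FS = (γ'/γ_sat)·tanφ'/tanβ.)
γ' = 18.8 − 9.81 = 8.99 kN/m³
Numerator = 0.0 + 8.99·3.9·cos²9.9°·tan26.7° = 0.0 + 8.99·3.9·0.9704·0.5029 = 17.113 kPa
Denominator = 18.8·3.9·sin9.9°·cos9.9° = 18.8·3.9·0.1719·0.9851 = 12.418 kPa
FS = 17.113 / 12.418 = 1.378

FS = 1.38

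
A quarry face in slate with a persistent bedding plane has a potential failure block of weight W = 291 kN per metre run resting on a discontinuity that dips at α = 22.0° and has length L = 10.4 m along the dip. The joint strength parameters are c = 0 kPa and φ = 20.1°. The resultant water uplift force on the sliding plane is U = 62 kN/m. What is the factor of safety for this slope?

FS = 0.70

Resolving the block weight along and normal to the plane and applying the Mohr–Coulomb strength on the joint:
N' = W cosα − U = 291·cos22.0° − 62 = 207.8 kN/m
Driving force T = W sinα = 291·sin22.0° = 109.0 kN/m
Resisting force R = c·L + N'·tanφ = 0·10.4 + 207.8·tan20.1° = 0.0 + 76.0 = 76.0 kN/m
FS = R / T = 76.0 / 109.0 = 0.698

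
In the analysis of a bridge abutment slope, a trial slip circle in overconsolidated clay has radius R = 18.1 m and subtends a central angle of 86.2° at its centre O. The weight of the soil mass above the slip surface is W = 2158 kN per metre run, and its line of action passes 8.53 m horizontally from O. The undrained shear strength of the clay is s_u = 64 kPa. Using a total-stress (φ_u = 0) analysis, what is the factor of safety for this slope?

FS = 1.71

Taking moments about the centre O, the resisting moment is provided by the undrained shear strength acting along the arc:
Arc length L_a = R·θ = 18.1·(86.2°·π/180) = 18.1·1.5045 = 27.23 m
M_R = s_u·L_a·R = 64·27.23·18.1 = 31544.4 kN·m/m
M_D = W·d = 2158·8.53 = 18407.7 kN·m/m
FS = M_R / M_D = 31544.4 / 18407.7 = 1.714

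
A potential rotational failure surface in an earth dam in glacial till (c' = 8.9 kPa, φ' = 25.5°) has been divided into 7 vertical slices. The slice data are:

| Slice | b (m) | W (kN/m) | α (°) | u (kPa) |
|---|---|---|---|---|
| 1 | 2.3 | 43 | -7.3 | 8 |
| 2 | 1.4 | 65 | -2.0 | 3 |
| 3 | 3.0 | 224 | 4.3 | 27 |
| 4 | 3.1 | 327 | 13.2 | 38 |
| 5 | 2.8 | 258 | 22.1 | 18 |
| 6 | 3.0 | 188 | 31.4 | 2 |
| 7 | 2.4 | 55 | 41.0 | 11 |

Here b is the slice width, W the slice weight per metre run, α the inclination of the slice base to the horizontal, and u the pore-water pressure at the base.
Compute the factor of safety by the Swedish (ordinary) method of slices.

Ordinary method of slices: FS = Σ[c'·Δl_i + (W_i cosα_i − u_i·Δl_i)·tanφ'] / Σ W_i sinα_i, with Δl_i = b_i / cosα_i.
Slice 1: Δl = 2.3/cos(-7.3°) = 2.319 m; N'_1 = 43·cos(-7.3°) − 8·2.319 = 24.1; c'Δl = 20.64; W sinα = -5.5
Slice 2: Δl = 1.4/cos(-2.0°) = 1.401 m; N'_2 = 65·cos(-2.0°) − 3·1.401 = 60.8; c'Δl = 12.47; W sinα = -2.3
Slice 3: Δl = 3.0/cos4.3° = 3.008 m; N'_3 = 224·cos4.3° − 27·3.008 = 142.1; c'Δl = 26.78; W sinα = 16.8
Slice 4: Δl = 3.1/cos13.2° = 3.184 m; N'_4 = 327·cos13.2° − 38·3.184 = 197.4; c'Δl = 28.34; W sinα = 74.7
Slice 5: Δl = 2.8/cos22.1° = 3.022 m; N'_5 = 258·cos22.1° − 18·3.022 = 184.6; c'Δl = 26.90; W sinα = 97.1
Slice 6: Δl = 3.0/cos31.4° = 3.515 m; N'_6 = 188·cos31.4° − 2·3.515 = 153.4; c'Δl = 31.28; W sinα = 97.9
Slice 7: Δl = 2.4/cos41.0° = 3.180 m; N'_7 = 55·cos41.0° − 11·3.180 = 6.5; c'Δl = 28.30; W sinα = 36.1
Σc'Δl = 174.7 kN/m; ΣN' = 769.0 kN/m; ΣW sinα = 314.8 kN/m
Resisting = 174.7 + 769.0·tan25.5° = 174.7 + 366.8 = 541.5 kN/m
FS = 541.5 / 314.8 = 1.720

FS = 1.72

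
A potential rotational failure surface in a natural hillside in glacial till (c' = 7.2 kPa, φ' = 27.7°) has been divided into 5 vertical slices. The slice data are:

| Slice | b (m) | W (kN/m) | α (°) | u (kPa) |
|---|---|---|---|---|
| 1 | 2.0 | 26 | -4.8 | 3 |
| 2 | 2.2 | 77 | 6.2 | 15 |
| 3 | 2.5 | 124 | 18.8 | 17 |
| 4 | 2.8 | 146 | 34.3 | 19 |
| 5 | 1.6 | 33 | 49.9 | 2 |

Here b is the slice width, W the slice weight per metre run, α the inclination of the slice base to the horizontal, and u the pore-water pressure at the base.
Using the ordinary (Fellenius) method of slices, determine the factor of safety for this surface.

Ordinary method of slices: FS = Σ[c'·Δl_i + (W_i cosα_i − u_i·Δl_i)·tanφ'] / Σ W_i sinα_i, with Δl_i = b_i / cosα_i.
Slice 1: Δl = 2.0/cos(-4.8°) = 2.007 m; N'_1 = 26·cos(-4.8°) − 3·2.007 = 19.9; c'Δl = 14.45; W sinα = -2.2
Slice 2: Δl = 2.2/cos6.2° = 2.213 m; N'_2 = 77·cos6.2° − 15·2.213 = 43.4; c'Δl = 15.93; W sinα = 8.3
Slice 3: Δl = 2.5/cos18.8° = 2.641 m; N'_3 = 124·cos18.8° − 17·2.641 = 72.5; c'Δl = 19.01; W sinα = 40.0
Slice 4: Δl = 2.8/cos34.3° = 3.389 m; N'_4 = 146·cos34.3° − 19·3.389 = 56.2; c'Δl = 24.40; W sinα = 82.3
Slice 5: Δl = 1.6/cos49.9° = 2.484 m; N'_5 = 33·cos49.9° − 2·2.484 = 16.3; c'Δl = 17.88; W sinα = 25.2
Σc'Δl = 91.7 kN/m; ΣN' = 208.2 kN/m; ΣW sinα = 153.6 kN/m
Resisting = 91.7 + 208.2·tan27.7° = 91.7 + 109.3 = 201.0 kN/m
FS = 201.0 / 153.6 = 1.309

FS = 1.31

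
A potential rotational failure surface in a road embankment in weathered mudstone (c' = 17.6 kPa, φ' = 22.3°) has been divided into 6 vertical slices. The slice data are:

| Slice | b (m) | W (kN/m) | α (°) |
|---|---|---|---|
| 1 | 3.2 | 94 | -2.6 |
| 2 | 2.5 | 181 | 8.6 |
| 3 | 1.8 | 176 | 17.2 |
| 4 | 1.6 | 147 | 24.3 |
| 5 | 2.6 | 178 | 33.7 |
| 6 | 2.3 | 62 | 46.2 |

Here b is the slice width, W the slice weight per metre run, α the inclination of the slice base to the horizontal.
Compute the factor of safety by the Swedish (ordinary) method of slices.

Ordinary method of slices: FS = Σ[c'·Δl_i + (W_i cosα_i)·tanφ'] / Σ W_i sinα_i, with Δl_i = b_i / cosα_i.
Slice 1: Δl = 3.2/cos(-2.6°) = 3.203 m; N'_1 = 94·cos(-2.6°) = 93.9; c'Δl = 56.38; W sinα = -4.3
Slice 2: Δl = 2.5/cos8.6° = 2.528 m; N'_2 = 181·cos8.6° = 179.0; c'Δl = 44.50; W sinα = 27.1
Slice 3: Δl = 1.8/cos17.2° = 1.884 m; N'_3 = 176·cos17.2° = 168.1; c'Δl = 33.16; W sinα = 52.0
Slice 4: Δl = 1.6/cos24.3° = 1.756 m; N'_4 = 147·cos24.3° = 134.0; c'Δl = 30.90; W sinα = 60.5
Slice 5: Δl = 2.6/cos33.7° = 3.125 m; N'_5 = 178·cos33.7° = 148.1; c'Δl = 55.00; W sinα = 98.8
Slice 6: Δl = 2.3/cos46.2° = 3.323 m; N'_6 = 62·cos46.2° = 42.9; c'Δl = 58.49; W sinα = 44.7
Σc'Δl = 278.4 kN/m; ΣN' = 766.0 kN/m; ΣW sinα = 278.9 kN/m
Resisting = 278.4 + 766.0·tan22.3° = 278.4 + 314.1 = 592.6 kN/m
FS = 592.6 / 278.9 = 2.125

FS = 2.13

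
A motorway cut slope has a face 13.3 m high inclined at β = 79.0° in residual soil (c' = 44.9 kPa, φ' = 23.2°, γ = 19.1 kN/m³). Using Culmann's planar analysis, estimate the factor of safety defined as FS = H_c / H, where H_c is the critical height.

H_c = (4c'/γ) · sinβ cosφ' / [1 − cos(β − φ')]
    = (4·44.9/19.1) · sin79.0°·cos23.2° / [1 − cos55.8°]
    = 9.403 · 0.9022 / 0.4379 = 19.37 m
FS = H_c / H = 19.37 / 13.3 = 1.457

FS = 1.46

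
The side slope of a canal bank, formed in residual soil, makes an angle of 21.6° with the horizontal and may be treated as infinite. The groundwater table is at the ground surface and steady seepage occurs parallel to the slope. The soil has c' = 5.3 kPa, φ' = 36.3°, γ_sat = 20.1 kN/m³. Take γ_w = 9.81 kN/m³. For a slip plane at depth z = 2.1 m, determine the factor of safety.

With seepage parallel to the slope and the water table at the surface, the effective normal stress on the slip plane uses the buoyant unit weight γ' = γ_sat − γ_w while the driving shear stress uses γ_sat:
FS = [c' + γ' z cos²β tanφ'] / [γ_sat z sinβ cosβ]
γ' = 20.1 − 9.81 = 10.29 kN/m³
Numerator = 5.3 + 10.29·2.1·cos²21.6°·tan36.3° = 5.3 + 10.29·2.1·0.8645·0.7346 = 19.022 kPa
Denominator = 20.1·2.1·sin21.6°·cos21.6° = 20.1·2.1·0.3681·0.9298 = 14.447 kPa
FS = 19.022 / 14.447 = 1.317

FS = 1.32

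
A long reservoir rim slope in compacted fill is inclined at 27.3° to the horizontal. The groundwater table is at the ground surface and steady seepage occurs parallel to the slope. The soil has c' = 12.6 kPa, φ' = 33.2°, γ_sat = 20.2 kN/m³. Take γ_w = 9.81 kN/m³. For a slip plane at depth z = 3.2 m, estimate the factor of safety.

FS = 1.13

With seepage parallel to the slope and the water table at the surface, the effective normal stress on the slip plane uses the buoyant unit weight γ' = γ_sat − γ_w while the driving shear stress uses γ_sat:
FS = [c' + γ' z cos²β tanφ'] / [γ_sat z sinβ cosβ]
γ' = 20.2 − 9.81 = 10.39 kN/m³
Numerator = 12.6 + 10.39·3.2·cos²27.3°·tan33.2° = 12.6 + 10.39·3.2·0.7896·0.6544 = 29.780 kPa
Denominator = 20.2·3.2·sin27.3°·cos27.3° = 20.2·3.2·0.4586·0.8886 = 26.345 kPa
FS = 29.780 / 26.345 = 1.130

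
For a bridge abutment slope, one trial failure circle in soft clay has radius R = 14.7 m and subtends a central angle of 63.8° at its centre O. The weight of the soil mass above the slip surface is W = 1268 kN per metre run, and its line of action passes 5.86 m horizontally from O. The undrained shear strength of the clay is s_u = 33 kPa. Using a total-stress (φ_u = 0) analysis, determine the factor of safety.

FS = 1.07

Taking moments about the centre O, the resisting moment is provided by the undrained shear strength acting along the arc:
Arc length L_a = R·θ = 14.7·(63.8°·π/180) = 14.7·1.1135 = 16.37 m
M_R = s_u·L_a·R = 33·16.37·14.7 = 7940.5 kN·m/m
M_D = W·d = 1268·5.86 = 7430.5 kN·m/m
FS = M_R / M_D = 7940.5 / 7430.5 = 1.069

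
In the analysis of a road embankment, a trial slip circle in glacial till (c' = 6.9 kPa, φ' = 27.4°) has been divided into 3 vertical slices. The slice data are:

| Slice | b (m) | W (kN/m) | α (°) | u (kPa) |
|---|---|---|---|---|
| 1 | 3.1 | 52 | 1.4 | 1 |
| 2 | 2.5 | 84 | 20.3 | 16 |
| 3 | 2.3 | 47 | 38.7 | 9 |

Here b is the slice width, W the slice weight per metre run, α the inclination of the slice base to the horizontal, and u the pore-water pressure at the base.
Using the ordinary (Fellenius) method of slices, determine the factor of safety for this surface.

FS = 1.83

Ordinary method of slices: FS = Σ[c'·Δl_i + (W_i cosα_i − u_i·Δl_i)·tanφ'] / Σ W_i sinα_i, with Δl_i = b_i / cosα_i.
Slice 1: Δl = 3.1/cos1.4° = 3.101 m; N'_1 = 52·cos1.4° − 1·3.101 = 48.9; c'Δl = 21.40; W sinα = 1.3
Slice 2: Δl = 2.5/cos20.3° = 2.666 m; N'_2 = 84·cos20.3° − 16·2.666 = 36.1; c'Δl = 18.39; W sinα = 29.1
Slice 3: Δl = 2.3/cos38.7° = 2.947 m; N'_3 = 47·cos38.7° − 9·2.947 = 10.2; c'Δl = 20.33; W sinα = 29.4
Σc'Δl = 60.1 kN/m; ΣN' = 95.2 kN/m; ΣW sinα = 59.8 kN/m
Resisting = 60.1 + 95.2·tan27.4° = 60.1 + 49.3 = 109.5 kN/m
FS = 109.5 / 59.8 = 1.830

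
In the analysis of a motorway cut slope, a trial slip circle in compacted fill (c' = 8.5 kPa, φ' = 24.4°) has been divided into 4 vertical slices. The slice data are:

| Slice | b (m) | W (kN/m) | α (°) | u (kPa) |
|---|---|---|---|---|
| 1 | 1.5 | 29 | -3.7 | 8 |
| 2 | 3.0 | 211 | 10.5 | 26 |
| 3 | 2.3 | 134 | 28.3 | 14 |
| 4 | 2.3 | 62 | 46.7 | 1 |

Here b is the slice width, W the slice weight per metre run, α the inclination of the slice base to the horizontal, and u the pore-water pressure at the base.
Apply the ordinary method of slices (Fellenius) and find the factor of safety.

Ordinary method of slices: FS = Σ[c'·Δl_i + (W_i cosα_i − u_i·Δl_i)·tanφ'] / Σ W_i sinα_i, with Δl_i = b_i / cosα_i.
Slice 1: Δl = 1.5/cos(-3.7°) = 1.503 m; N'_1 = 29·cos(-3.7°) − 8·1.503 = 16.9; c'Δl = 12.78; W sinα = -1.9
Slice 2: Δl = 3.0/cos10.5° = 3.051 m; N'_2 = 211·cos10.5° − 26·3.051 = 128.1; c'Δl = 25.93; W sinα = 38.5
Slice 3: Δl = 2.3/cos28.3° = 2.612 m; N'_3 = 134·cos28.3° − 14·2.612 = 81.4; c'Δl = 22.20; W sinα = 63.5
Slice 4: Δl = 2.3/cos46.7° = 3.354 m; N'_4 = 62·cos46.7° − 1·3.354 = 39.2; c'Δl = 28.51; W sinα = 45.1
Σc'Δl = 89.4 kN/m; ΣN' = 265.6 kN/m; ΣW sinα = 145.2 kN/m
Resisting = 89.4 + 265.6·tan24.4° = 89.4 + 120.5 = 209.9 kN/m
FS = 209.9 / 145.2 = 1.445

FS = 1.45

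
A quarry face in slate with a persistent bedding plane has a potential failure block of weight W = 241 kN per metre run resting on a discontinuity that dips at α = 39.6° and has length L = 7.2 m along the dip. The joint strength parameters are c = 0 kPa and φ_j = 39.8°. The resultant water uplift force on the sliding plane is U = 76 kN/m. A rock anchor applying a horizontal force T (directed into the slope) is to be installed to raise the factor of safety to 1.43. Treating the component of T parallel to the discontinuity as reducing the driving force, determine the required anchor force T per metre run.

Resolving forces along and normal to the sliding plane, with the horizontal anchor force T adding T·sinα to the effective normal force and T·cosα acting up the plane against the driving force:
FS = [cL + (W cosα − U + T sinα) tanφ_j] / [W sinα − T cosα]
Without the anchor: N' = 109.7 kN/m, driving T_d = 153.6 kN/m, resisting R = 0·7.2 + 109.7·tan39.8° = 91.4 kN/m, FS = 0.59.
Setting FS = 1.43 and solving for T:
1.43·(153.6 − T cos39.6°) = 91.4 + T sin39.6°·tan39.8°
T·(sin39.6°·tan39.8° + 1.43·cos39.6°) = 1.43·153.6 − 91.4
T·(0.6374·0.8332 + 1.43·0.7705) = 219.7 − 91.4 = 128.3
T·1.6329 = 128.3
T = 78.6 kN/m

T = 79 kN/m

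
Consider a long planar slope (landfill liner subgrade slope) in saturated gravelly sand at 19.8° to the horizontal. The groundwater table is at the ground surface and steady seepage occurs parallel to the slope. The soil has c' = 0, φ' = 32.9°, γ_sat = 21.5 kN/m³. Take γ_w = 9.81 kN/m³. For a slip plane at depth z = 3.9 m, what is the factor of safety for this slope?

FS = 0.98

With seepage parallel to the slope and the water table at the surface, the effective normal stress on the slip plane uses the buoyant unit weight γ' = γ_sat − γ_w while the driving shear stress uses γ_sat:
FS = [c' + γ' z cos²β tanφ'] / [γ_sat z sinβ cosβ]
(For c' = 0 this reduces to FS = (γ'/γ_sat)·tanφ'/tanβ.)
γ' = 21.5 − 9.81 = 11.69 kN/m³
Numerator = 0.0 + 11.69·3.9·cos²19.8°·tan32.9° = 0.0 + 11.69·3.9·0.8853·0.6469 = 26.110 kPa
Denominator = 21.5·3.9·sin19.8°·cos19.8° = 21.5·3.9·0.3387·0.9409 = 26.724 kPa
FS = 26.110 / 26.724 = 0.977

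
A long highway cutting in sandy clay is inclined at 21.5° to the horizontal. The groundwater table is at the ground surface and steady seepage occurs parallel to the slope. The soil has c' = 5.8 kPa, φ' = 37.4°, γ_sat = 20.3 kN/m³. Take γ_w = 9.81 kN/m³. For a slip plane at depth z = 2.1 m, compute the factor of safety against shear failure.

FS = 1.40

With seepage parallel to the slope and the water table at the surface, the effective normal stress on the slip plane uses the buoyant unit weight γ' = γ_sat − γ_w while the driving shear stress uses γ_sat:
FS = [c' + γ' z cos²β tanφ'] / [γ_sat z sinβ cosβ]
γ' = 20.3 − 9.81 = 10.49 kN/m³
Numerator = 5.8 + 10.49·2.1·cos²21.5°·tan37.4° = 5.8 + 10.49·2.1·0.8657·0.7646 = 20.380 kPa
Denominator = 20.3·2.1·sin21.5°·cos21.5° = 20.3·2.1·0.3665·0.9304 = 14.537 kPa
FS = 20.380 / 14.537 = 1.402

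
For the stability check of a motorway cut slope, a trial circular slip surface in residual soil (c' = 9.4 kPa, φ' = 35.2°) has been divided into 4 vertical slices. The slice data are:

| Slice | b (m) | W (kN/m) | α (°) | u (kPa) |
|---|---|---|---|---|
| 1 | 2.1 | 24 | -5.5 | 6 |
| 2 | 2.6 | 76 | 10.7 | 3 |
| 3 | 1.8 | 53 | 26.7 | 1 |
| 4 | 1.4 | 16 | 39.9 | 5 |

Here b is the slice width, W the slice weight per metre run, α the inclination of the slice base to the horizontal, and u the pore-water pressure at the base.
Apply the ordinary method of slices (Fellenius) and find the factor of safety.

FS = 3.70

Ordinary method of slices: FS = Σ[c'·Δl_i + (W_i cosα_i − u_i·Δl_i)·tanφ'] / Σ W_i sinα_i, with Δl_i = b_i / cosα_i.
Slice 1: Δl = 2.1/cos(-5.5°) = 2.110 m; N'_1 = 24·cos(-5.5°) − 6·2.110 = 11.2; c'Δl = 19.83; W sinα = -2.3
Slice 2: Δl = 2.6/cos10.7° = 2.646 m; N'_2 = 76·cos10.7° − 3·2.646 = 66.7; c'Δl = 24.87; W sinα = 14.1
Slice 3: Δl = 1.8/cos26.7° = 2.015 m; N'_3 = 53·cos26.7° − 1·2.015 = 45.3; c'Δl = 18.94; W sinα = 23.8
Slice 4: Δl = 1.4/cos39.9° = 1.825 m; N'_4 = 16·cos39.9° − 5·1.825 = 3.2; c'Δl = 17.15; W sinα = 10.3
Σc'Δl = 80.8 kN/m; ΣN' = 126.5 kN/m; ΣW sinα = 45.9 kN/m
Resisting = 80.8 + 126.5·tan35.2° = 80.8 + 89.2 = 170.0 kN/m
FS = 170.0 / 45.9 = 3.705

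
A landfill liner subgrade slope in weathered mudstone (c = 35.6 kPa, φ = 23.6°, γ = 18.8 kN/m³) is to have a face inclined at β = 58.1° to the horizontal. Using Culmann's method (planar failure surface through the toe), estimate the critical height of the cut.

H_c = 33.51 m

Culmann's analysis gives the critical failure plane at α_cr = (β + φ)/2 = (58.1 + 23.6)/2 = 40.9°, and the critical height
H_c = (4c/γ) · sinβ cosφ / [1 − cos(β − φ)]
    = (4·35.6/18.8) · sin58.1°·cos23.6° / [1 − cos(34.5°)]
    = 7.574 · 0.8490·0.9164 / [1 − 0.8241]
    = 7.574 · 0.7780 / 0.1759
    = 33.51 m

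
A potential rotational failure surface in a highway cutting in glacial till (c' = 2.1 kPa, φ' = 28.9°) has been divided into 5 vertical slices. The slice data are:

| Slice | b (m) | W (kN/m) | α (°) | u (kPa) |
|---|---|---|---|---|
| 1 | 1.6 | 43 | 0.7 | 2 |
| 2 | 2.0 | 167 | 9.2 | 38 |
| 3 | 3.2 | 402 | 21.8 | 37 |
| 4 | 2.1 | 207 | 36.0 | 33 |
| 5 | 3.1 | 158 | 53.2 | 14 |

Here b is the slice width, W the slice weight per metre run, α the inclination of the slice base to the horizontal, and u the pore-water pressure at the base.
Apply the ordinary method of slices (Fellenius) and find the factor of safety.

Ordinary method of slices: FS = Σ[c'·Δl_i + (W_i cosα_i − u_i·Δl_i)·tanφ'] / Σ W_i sinα_i, with Δl_i = b_i / cosα_i.
Slice 1: Δl = 1.6/cos0.7° = 1.600 m; N'_1 = 43·cos0.7° − 2·1.600 = 39.8; c'Δl = 3.36; W sinα = 0.5
Slice 2: Δl = 2.0/cos9.2° = 2.026 m; N'_2 = 167·cos9.2° − 38·2.026 = 87.9; c'Δl = 4.25; W sinα = 26.7
Slice 3: Δl = 3.2/cos21.8° = 3.446 m; N'_3 = 402·cos21.8° − 37·3.446 = 245.7; c'Δl = 7.24; W sinα = 149.3
Slice 4: Δl = 2.1/cos36.0° = 2.596 m; N'_4 = 207·cos36.0° − 33·2.596 = 81.8; c'Δl = 5.45; W sinα = 121.7
Slice 5: Δl = 3.1/cos53.2° = 5.175 m; N'_5 = 158·cos53.2° − 14·5.175 = 22.2; c'Δl = 10.87; W sinα = 126.5
Σc'Δl = 31.2 kN/m; ΣN' = 477.4 kN/m; ΣW sinα = 424.7 kN/m
Resisting = 31.2 + 477.4·tan28.9° = 31.2 + 263.5 = 294.7 kN/m
FS = 294.7 / 424.7 = 0.694

FS = 0.69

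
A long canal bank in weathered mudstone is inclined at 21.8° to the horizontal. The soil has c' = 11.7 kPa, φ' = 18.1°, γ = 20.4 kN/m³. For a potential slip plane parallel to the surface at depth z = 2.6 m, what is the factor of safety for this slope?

FS = 1.46

For an infinite slope with a slip plane parallel to the surface (no pore pressure): FS = [c' + γz cos²β tanφ'] / [γz sinβ cosβ].
γz = 20.4·2.6 = 53.04 kN/m²
Numerator = 11.7 + 53.04·cos²21.8°·tan18.1° = 11.7 + 53.04·0.8621·0.3269 = 26.645 kPa
Denominator = 53.04·sin21.8°·cos21.8° = 53.04·0.3714·0.9285 = 18.289 kPa
FS = 26.645 / 18.289 = 1.457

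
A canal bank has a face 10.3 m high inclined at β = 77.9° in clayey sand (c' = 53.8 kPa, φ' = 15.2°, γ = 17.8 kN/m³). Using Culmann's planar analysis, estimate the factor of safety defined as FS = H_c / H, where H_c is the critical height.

FS = 2.05

H_c = (4c'/γ) · sinβ cosφ' / [1 − cos(β − φ')]
    = (4·53.8/17.8) · sin77.9°·cos15.2° / [1 − cos62.7°]
    = 12.090 · 0.9436 / 0.5414 = 21.07 m
FS = H_c / H = 21.07 / 10.3 = 2.046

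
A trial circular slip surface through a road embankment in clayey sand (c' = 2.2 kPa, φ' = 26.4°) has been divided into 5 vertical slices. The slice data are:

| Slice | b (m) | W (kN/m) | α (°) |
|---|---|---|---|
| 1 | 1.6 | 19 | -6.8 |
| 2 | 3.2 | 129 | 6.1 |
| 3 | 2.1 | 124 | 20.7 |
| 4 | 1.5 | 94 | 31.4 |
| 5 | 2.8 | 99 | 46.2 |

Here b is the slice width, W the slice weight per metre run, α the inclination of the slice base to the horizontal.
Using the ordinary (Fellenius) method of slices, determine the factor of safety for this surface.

FS = 1.32

Ordinary method of slices: FS = Σ[c'·Δl_i + (W_i cosα_i)·tanφ'] / Σ W_i sinα_i, with Δl_i = b_i / cosα_i.
Slice 1: Δl = 1.6/cos(-6.8°) = 1.611 m; N'_1 = 19·cos(-6.8°) = 18.9; c'Δl = 3.54; W sinα = -2.2
Slice 2: Δl = 3.2/cos6.1° = 3.218 m; N'_2 = 129·cos6.1° = 128.3; c'Δl = 7.08; W sinα = 13.7
Slice 3: Δl = 2.1/cos20.7° = 2.245 m; N'_3 = 124·cos20.7° = 116.0; c'Δl = 4.94; W sinα = 43.8
Slice 4: Δl = 1.5/cos31.4° = 1.757 m; N'_4 = 94·cos31.4° = 80.2; c'Δl = 3.87; W sinα = 49.0
Slice 5: Δl = 2.8/cos46.2° = 4.045 m; N'_5 = 99·cos46.2° = 68.5; c'Δl = 8.90; W sinα = 71.5
Σc'Δl = 28.3 kN/m; ΣN' = 411.9 kN/m; ΣW sinα = 175.7 kN/m
Resisting = 28.3 + 411.9·tan26.4° = 28.3 + 204.5 = 232.8 kN/m
FS = 232.8 / 175.7 = 1.325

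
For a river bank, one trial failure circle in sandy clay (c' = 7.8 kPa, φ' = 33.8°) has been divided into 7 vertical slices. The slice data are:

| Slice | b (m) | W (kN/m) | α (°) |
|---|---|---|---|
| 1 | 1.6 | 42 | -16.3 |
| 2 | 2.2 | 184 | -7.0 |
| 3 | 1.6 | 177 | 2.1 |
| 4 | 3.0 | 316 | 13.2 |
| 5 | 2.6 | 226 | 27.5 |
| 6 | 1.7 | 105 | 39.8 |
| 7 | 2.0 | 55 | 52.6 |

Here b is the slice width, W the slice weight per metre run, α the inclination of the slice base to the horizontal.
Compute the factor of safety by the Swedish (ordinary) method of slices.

Ordinary method of slices: FS = Σ[c'·Δl_i + (W_i cosα_i)·tanφ'] / Σ W_i sinα_i, with Δl_i = b_i / cosα_i.
Slice 1: Δl = 1.6/cos(-16.3°) = 1.667 m; N'_1 = 42·cos(-16.3°) = 40.3; c'Δl = 13.00; W sinα = -11.8
Slice 2: Δl = 2.2/cos(-7.0°) = 2.217 m; N'_2 = 184·cos(-7.0°) = 182.6; c'Δl = 17.29; W sinα = -22.4
Slice 3: Δl = 1.6/cos2.1° = 1.601 m; N'_3 = 177·cos2.1° = 176.9; c'Δl = 12.49; W sinα = 6.5
Slice 4: Δl = 3.0/cos13.2° = 3.081 m; N'_4 = 316·cos13.2° = 307.7; c'Δl = 24.04; W sinα = 72.2
Slice 5: Δl = 2.6/cos27.5° = 2.931 m; N'_5 = 226·cos27.5° = 200.5; c'Δl = 22.86; W sinα = 104.4
Slice 6: Δl = 1.7/cos39.8° = 2.213 m; N'_6 = 105·cos39.8° = 80.7; c'Δl = 17.26; W sinα = 67.2
Slice 7: Δl = 2.0/cos52.6° = 3.293 m; N'_7 = 55·cos52.6° = 33.4; c'Δl = 25.68; W sinα = 43.7
Σc'Δl = 132.6 kN/m; ΣN' = 1022.0 kN/m; ΣW sinα = 259.7 kN/m
Resisting = 132.6 + 1022.0·tan33.8° = 132.6 + 684.2 = 816.8 kN/m
FS = 816.8 / 259.7 = 3.145

FS = 3.15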